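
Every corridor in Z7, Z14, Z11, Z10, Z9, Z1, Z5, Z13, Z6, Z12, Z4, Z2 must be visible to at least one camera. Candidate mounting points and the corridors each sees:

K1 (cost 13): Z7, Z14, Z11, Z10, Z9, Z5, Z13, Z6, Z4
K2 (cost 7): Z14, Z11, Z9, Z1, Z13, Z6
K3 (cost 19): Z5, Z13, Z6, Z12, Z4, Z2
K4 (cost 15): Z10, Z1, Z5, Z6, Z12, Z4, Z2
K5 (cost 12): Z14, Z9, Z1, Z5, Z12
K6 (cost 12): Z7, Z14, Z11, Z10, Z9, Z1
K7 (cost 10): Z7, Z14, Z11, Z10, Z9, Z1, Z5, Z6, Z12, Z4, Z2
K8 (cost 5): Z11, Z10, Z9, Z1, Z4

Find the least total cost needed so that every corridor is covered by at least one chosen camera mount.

17

K2, K7 cover every corridor at cost 7 + 10 = 17.
Any cover uses at least 2 camera mounts; among all covering selections none totals below 17.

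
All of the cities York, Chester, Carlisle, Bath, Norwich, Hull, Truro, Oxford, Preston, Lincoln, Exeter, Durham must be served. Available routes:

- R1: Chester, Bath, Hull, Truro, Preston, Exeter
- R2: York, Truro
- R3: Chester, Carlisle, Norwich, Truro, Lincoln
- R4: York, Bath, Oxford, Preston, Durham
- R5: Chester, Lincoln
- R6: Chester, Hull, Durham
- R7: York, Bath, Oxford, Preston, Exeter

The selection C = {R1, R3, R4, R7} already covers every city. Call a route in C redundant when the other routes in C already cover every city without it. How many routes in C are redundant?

1

Drop R1: Hull uncovered — not redundant.
Drop R3: Carlisle, Norwich, Lincoln uncovered — not redundant.
Drop R4: Durham uncovered — not redundant.
Drop R7: the rest still cover every city — redundant.
1 redundant: R7.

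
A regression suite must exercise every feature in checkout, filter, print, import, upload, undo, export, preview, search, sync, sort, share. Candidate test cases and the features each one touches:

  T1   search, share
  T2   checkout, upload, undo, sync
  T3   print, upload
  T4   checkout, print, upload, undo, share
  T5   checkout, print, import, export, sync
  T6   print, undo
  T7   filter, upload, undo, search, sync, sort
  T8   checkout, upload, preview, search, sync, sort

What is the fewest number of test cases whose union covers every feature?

4

T1, T5, T7, T8 together cover {checkout, filter, print, import, upload, undo, export, preview, search, sync, sort, share} — every feature.
No 3 of the 8 test cases cover everything (all 56 triples fall short), so 4 is minimum.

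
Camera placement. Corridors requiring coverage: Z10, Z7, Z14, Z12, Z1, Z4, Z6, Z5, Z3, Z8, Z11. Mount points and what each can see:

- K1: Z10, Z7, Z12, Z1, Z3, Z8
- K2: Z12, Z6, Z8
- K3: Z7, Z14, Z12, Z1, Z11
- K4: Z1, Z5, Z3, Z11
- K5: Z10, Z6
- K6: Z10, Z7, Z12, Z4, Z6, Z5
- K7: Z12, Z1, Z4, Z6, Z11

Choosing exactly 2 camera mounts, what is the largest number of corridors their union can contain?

9

Choosing K1, K6 covers {Z10, Z7, Z12, Z1, Z4, Z6, Z5, Z3, Z8} — 9 corridors.
No choice of 2 camera mounts does better; here Z14, Z11 are left uncovered.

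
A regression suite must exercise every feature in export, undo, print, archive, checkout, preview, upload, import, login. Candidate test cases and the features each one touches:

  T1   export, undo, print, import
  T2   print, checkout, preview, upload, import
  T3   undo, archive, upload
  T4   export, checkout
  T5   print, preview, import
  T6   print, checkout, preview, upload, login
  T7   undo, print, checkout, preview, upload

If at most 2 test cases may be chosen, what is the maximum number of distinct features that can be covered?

Choosing T1, T6 covers {export, undo, print, checkout, preview, upload, import, login} — 8 features.
No choice of 2 test cases does better; here archive is left uncovered.

8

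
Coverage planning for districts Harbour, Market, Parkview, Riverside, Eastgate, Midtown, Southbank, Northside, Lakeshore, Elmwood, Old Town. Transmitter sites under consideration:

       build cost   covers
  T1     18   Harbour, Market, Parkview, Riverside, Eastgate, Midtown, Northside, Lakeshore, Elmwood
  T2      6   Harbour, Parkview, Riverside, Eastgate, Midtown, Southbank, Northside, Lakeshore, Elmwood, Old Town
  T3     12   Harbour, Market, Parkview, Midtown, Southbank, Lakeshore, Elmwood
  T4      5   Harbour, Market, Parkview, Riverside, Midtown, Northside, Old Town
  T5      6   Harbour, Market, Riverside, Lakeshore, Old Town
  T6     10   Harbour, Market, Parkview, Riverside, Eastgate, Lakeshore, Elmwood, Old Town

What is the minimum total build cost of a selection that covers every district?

11

T2, T4 cover every district at build cost 6 + 5 = 11.
Any cover uses at least 2 transmitter sites; among all covering selections none totals below 11.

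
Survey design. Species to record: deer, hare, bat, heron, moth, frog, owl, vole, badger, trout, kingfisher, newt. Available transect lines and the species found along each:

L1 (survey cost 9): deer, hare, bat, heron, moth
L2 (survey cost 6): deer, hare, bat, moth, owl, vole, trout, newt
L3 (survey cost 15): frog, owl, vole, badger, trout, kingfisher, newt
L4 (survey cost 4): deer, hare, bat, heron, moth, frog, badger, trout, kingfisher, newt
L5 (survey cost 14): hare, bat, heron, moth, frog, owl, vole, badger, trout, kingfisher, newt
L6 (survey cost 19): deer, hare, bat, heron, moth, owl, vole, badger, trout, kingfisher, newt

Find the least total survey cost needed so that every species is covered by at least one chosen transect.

L2, L4 cover every species at survey cost 6 + 4 = 10.
Any cover uses at least 2 transects; among all covering selections none totals below 10.

10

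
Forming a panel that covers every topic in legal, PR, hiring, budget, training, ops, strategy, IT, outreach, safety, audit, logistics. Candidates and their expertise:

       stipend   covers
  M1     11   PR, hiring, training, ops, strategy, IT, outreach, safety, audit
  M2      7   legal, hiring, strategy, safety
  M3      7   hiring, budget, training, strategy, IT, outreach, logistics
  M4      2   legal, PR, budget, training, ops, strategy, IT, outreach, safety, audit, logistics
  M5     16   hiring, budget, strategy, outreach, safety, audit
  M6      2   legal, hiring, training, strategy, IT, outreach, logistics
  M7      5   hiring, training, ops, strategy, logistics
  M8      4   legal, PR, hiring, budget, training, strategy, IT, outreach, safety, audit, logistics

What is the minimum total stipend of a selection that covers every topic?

M4, M6 cover every topic at stipend 2 + 2 = 4.
Any cover uses at least 2 members; among all covering selections none totals below 4.

4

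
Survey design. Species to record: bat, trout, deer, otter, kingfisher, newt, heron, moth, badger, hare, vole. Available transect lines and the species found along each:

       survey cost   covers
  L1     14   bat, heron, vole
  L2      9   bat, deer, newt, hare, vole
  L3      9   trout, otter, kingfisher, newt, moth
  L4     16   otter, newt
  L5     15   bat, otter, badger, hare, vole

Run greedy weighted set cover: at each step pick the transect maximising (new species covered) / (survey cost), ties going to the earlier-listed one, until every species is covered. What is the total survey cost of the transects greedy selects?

Pick 1: L2 adds 5 new (bat, deer, newt, hare, vole) at survey cost 9 (ratio 5/9).
Pick 2: L3 adds 4 new (trout, otter, kingfisher, moth) at survey cost 9 (ratio 4/9).
Pick 3: L1 adds 1 new (heron) at survey cost 14 (ratio 1/14).
Pick 4: L5 adds 1 new (badger) at survey cost 15 (ratio 1/15).
Greedy total survey cost: 9 + 9 + 14 + 15 = 47.

47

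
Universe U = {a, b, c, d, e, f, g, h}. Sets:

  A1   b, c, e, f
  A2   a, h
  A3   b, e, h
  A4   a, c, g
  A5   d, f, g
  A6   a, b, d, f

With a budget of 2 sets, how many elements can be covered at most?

6

Choosing A1, A2 covers {a, b, c, e, f, h} — 6 elements.
No choice of 2 sets does better; here d, g are left uncovered.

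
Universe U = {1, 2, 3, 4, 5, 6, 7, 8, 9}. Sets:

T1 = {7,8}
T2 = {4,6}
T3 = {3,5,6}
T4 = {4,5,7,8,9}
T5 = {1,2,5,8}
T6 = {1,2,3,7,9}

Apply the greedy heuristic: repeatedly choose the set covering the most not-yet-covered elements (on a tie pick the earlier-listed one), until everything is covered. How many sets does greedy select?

3

Pick 1: T4 covers 5 new elements (4, 5, 7, 8, 9).
Pick 2: T6 covers 3 new elements (1, 2, 3).
Pick 3: T2 covers 1 new elements (6).
Greedy uses 3 sets.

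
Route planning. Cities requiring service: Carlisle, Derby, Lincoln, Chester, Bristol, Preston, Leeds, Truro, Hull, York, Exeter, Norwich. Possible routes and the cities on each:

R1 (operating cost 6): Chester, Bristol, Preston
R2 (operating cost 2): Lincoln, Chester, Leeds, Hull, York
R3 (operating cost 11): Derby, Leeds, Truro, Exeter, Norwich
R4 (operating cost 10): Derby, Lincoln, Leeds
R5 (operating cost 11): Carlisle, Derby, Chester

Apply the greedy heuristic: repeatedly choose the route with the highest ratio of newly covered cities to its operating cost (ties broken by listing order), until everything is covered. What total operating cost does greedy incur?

30

Pick 1: R2 adds 5 new (Lincoln, Chester, Leeds, Hull, York) at operating cost 2 (ratio 5/2).
Pick 2: R3 adds 4 new (Derby, Truro, Exeter, Norwich) at operating cost 11 (ratio 4/11).
Pick 3: R1 adds 2 new (Bristol, Preston) at operating cost 6 (ratio 2/6).
Pick 4: R5 adds 1 new (Carlisle) at operating cost 11 (ratio 1/11).
Greedy total operating cost: 2 + 11 + 6 + 11 = 30.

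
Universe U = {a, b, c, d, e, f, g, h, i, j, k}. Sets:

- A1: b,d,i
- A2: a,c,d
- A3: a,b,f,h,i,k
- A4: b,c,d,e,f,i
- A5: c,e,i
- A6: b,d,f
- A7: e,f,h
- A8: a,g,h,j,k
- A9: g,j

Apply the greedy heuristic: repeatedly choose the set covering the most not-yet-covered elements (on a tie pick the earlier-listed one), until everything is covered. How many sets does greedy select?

3

Pick 1: A3 covers 6 new elements (a, b, f, h, i, k).
Pick 2: A4 covers 3 new elements (c, d, e).
Pick 3: A8 covers 2 new elements (g, j).
Greedy uses 3 sets. (The true minimum is 2.)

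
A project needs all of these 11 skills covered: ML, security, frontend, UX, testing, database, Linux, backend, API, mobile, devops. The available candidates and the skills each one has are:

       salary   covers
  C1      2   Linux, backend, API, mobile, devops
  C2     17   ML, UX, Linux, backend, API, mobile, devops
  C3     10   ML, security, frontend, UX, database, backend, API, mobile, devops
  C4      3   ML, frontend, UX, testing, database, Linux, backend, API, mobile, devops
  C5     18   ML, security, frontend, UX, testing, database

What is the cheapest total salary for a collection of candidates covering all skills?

13

C3, C4 cover every skill at salary 10 + 3 = 13.
Any cover uses at least 2 candidates; among all covering selections none totals below 13.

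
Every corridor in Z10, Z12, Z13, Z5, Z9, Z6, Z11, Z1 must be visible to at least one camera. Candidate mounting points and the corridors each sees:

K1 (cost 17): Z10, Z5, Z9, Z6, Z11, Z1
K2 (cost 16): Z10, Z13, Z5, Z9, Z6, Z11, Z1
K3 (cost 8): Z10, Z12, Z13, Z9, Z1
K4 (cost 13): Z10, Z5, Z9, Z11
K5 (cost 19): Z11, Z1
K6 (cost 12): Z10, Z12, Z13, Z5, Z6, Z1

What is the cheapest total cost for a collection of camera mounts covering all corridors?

K2, K3 cover every corridor at cost 16 + 8 = 24.
Any cover uses at least 2 camera mounts; among all covering selections none totals below 24.

24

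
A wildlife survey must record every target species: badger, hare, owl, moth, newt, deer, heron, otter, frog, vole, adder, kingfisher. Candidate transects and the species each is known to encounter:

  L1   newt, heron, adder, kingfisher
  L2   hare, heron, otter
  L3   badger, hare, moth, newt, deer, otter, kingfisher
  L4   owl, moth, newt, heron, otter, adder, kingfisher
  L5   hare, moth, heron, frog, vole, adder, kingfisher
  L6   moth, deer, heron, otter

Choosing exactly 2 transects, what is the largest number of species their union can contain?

11

Choosing L3, L5 covers {badger, hare, moth, newt, deer, heron, otter, frog, vole, adder, kingfisher} — 11 species.
No choice of 2 transects does better; here owl is left uncovered.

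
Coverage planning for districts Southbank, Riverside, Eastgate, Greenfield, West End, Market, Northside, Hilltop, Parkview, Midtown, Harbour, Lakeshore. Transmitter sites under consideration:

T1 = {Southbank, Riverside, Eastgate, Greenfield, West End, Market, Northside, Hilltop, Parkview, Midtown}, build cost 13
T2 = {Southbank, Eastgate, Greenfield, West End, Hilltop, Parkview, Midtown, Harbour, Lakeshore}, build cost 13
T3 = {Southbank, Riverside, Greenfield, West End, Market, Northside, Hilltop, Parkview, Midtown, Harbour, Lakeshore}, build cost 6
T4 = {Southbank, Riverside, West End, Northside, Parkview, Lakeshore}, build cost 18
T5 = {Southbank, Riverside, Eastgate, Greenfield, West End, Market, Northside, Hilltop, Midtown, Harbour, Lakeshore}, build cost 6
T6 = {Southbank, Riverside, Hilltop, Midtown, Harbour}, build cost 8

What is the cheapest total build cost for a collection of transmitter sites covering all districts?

T3, T5 cover every district at build cost 6 + 6 = 12.
Any cover uses at least 2 transmitter sites; among all covering selections none totals below 12.

12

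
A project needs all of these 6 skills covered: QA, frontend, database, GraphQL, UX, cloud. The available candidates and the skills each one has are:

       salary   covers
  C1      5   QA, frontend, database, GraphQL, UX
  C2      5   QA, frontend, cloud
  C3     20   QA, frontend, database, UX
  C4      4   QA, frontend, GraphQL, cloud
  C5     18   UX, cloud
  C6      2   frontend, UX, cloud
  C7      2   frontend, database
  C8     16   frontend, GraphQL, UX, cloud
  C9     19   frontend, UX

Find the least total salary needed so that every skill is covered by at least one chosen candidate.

7

C1, C6 cover every skill at salary 5 + 2 = 7.
Any cover uses at least 2 candidates; among all covering selections none totals below 7.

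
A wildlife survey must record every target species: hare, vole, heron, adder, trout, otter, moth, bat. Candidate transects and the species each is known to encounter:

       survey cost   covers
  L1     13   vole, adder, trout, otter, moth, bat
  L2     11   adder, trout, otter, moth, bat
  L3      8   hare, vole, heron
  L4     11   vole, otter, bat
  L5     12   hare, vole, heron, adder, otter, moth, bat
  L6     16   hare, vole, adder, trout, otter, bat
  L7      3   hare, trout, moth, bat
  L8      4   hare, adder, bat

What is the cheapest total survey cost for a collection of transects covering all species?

15

L5, L7 cover every species at survey cost 12 + 3 = 15.
Any cover uses at least 2 transects; among all covering selections none totals below 15.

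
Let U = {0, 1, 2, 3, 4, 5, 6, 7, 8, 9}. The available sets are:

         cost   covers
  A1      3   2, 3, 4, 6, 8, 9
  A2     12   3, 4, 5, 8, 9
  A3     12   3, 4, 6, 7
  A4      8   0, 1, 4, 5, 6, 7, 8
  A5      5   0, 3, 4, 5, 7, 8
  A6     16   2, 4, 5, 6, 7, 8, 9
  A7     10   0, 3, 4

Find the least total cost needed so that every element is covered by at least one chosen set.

11

A1, A4 cover every element at cost 3 + 8 = 11.
Any cover uses at least 2 sets; among all covering selections none totals below 11.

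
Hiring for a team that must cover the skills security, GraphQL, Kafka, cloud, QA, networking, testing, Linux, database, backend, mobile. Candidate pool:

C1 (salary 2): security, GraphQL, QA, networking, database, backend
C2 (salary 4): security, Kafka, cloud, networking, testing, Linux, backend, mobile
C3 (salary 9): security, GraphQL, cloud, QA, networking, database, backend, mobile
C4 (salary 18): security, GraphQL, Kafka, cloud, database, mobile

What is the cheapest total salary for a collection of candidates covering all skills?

6

C1, C2 cover every skill at salary 2 + 4 = 6.
Any cover uses at least 2 candidates; among all covering selections none totals below 6.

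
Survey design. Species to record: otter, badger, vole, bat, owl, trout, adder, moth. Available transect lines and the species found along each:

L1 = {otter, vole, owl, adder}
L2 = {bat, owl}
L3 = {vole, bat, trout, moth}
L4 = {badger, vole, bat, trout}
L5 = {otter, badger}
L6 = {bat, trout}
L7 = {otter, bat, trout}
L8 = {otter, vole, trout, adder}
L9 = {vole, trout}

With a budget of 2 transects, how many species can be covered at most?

Choosing L1, L3 covers {otter, vole, bat, owl, trout, adder, moth} — 7 species.
No choice of 2 transects does better; here badger is left uncovered.

7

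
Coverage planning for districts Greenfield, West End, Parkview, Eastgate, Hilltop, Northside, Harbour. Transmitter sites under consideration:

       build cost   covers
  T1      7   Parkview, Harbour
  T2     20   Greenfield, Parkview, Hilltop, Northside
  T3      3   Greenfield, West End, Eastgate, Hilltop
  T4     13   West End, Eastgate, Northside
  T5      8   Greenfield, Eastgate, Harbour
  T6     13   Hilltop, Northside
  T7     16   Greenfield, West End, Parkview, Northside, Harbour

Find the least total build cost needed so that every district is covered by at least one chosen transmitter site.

T3, T7 cover every district at build cost 3 + 16 = 19.
Any cover uses at least 2 transmitter sites; among all covering selections none totals below 19.

19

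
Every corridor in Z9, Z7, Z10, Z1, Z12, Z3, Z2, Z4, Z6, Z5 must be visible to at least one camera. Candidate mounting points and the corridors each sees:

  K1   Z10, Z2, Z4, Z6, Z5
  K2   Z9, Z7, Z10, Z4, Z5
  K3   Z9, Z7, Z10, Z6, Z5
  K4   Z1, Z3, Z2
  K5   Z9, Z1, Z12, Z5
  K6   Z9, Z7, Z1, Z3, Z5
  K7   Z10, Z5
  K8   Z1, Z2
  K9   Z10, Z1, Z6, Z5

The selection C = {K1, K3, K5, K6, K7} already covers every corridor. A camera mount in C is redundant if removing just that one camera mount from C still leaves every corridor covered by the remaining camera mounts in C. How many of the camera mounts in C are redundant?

2

Drop K1: Z2, Z4 uncovered — not redundant.
Drop K3: the rest still cover every corridor — redundant.
Drop K5: Z12 uncovered — not redundant.
Drop K6: Z3 uncovered — not redundant.
Drop K7: the rest still cover every corridor — redundant.
2 redundant: K3, K7.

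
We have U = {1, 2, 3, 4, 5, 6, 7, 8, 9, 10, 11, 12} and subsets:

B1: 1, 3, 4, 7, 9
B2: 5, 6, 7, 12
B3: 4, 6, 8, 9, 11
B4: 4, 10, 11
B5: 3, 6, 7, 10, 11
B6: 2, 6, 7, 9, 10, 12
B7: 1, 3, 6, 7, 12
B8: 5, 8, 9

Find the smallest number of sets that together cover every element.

4

B1, B2, B3, B6 together cover {1, 2, 3, 4, 5, 6, 7, 8, 9, 10, 11, 12} — every element.
No 3 of the 8 sets cover everything (all 56 triples fall short), so 4 is minimum.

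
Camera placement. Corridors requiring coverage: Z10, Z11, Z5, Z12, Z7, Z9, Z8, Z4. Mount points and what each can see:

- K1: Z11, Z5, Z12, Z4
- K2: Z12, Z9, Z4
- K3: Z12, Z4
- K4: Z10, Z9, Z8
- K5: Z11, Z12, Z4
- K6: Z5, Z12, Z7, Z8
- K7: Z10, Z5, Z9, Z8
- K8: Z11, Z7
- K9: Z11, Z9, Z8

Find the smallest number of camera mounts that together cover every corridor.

K1, K4, K6 together cover {Z10, Z11, Z5, Z12, Z7, Z9, Z8, Z4} — every corridor.
No 2 of the 9 camera mounts cover everything (all 36 pairs fall short), so 3 is minimum.

3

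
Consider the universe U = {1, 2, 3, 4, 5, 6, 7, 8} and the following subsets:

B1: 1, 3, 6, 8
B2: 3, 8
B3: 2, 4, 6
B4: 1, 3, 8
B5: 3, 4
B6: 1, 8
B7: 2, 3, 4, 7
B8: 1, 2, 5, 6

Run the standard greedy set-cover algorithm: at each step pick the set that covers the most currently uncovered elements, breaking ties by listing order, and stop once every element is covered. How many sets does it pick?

Pick 1: B1 covers 4 new elements (1, 3, 6, 8).
Pick 2: B7 covers 3 new elements (2, 4, 7).
Pick 3: B8 covers 1 new elements (5).
Greedy uses 3 sets.

3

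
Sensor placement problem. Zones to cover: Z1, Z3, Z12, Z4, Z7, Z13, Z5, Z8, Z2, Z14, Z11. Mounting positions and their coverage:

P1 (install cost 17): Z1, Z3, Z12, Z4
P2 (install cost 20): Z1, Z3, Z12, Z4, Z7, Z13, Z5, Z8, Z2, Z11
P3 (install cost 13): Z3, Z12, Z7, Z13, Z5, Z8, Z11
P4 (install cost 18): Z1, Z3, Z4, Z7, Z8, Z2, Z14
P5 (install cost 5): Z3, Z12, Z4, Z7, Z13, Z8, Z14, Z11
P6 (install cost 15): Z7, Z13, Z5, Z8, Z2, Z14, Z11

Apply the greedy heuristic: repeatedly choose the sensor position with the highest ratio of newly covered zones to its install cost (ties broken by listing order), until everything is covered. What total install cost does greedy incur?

Pick 1: P5 adds 8 new (Z3, Z12, Z4, Z7, Z13, Z8, Z14, Z11) at install cost 5 (ratio 8/5).
Pick 2: P2 adds 3 new (Z1, Z5, Z2) at install cost 20 (ratio 3/20).
Greedy total install cost: 5 + 20 = 25.

25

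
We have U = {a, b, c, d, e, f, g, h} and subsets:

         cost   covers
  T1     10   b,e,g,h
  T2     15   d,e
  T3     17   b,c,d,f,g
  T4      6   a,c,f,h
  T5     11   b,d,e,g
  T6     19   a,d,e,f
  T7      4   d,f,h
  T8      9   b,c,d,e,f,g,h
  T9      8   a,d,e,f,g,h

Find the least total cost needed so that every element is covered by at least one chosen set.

15

T4, T8 cover every element at cost 6 + 9 = 15.
Any cover uses at least 2 sets; among all covering selections none totals below 15.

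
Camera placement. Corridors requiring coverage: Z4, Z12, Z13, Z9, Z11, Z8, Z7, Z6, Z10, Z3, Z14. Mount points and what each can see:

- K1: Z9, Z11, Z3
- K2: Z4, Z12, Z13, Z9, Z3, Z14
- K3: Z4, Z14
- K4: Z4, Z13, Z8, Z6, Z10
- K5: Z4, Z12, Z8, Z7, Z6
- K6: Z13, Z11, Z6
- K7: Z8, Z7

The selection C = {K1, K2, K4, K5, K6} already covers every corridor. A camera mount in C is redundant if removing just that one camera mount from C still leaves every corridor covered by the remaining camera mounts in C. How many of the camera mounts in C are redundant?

2

Drop K1: the rest still cover every corridor — redundant.
Drop K2: Z14 uncovered — not redundant.
Drop K4: Z10 uncovered — not redundant.
Drop K5: Z7 uncovered — not redundant.
Drop K6: the rest still cover every corridor — redundant.
2 redundant: K1, K6.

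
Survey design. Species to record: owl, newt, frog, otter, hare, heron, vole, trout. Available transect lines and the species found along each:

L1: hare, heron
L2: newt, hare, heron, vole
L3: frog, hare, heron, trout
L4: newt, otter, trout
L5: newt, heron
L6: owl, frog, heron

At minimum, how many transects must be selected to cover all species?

3

L2, L4, L6 together cover {owl, newt, frog, otter, hare, heron, vole, trout} — every species.
No 2 of the 6 transects cover everything (all 15 pairs fall short), so 3 is minimum.
Greedy (largest uncovered first) would take L2, L3, L4, L6 — 4 transects — but 3 suffice.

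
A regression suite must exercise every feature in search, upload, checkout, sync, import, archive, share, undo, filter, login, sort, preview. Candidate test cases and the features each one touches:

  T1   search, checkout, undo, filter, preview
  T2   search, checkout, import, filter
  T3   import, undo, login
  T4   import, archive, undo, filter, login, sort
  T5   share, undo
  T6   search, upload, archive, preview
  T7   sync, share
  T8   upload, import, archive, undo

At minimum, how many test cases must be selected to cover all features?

4

T1, T4, T6, T7 together cover {search, upload, checkout, sync, import, archive, share, undo, filter, login, sort, preview} — every feature.
No 3 of the 8 test cases cover everything (all 56 triples fall short), so 4 is minimum.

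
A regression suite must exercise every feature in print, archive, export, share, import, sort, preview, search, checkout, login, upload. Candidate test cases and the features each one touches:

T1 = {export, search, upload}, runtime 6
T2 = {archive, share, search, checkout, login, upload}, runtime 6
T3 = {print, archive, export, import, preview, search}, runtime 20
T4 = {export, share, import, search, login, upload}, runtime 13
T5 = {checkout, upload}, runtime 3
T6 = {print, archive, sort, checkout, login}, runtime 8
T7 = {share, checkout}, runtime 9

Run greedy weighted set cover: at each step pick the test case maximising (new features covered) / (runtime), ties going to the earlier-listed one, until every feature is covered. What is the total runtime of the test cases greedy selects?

Pick 1: T2 adds 6 new (archive, share, search, checkout, login, upload) at runtime 6 (ratio 6/6).
Pick 2: T6 adds 2 new (print, sort) at runtime 8 (ratio 2/8).
Pick 3: T1 adds 1 new (export) at runtime 6 (ratio 1/6).
Pick 4: T3 adds 2 new (import, preview) at runtime 20 (ratio 2/20).
Greedy total runtime: 6 + 8 + 6 + 20 = 40. (The true optimum is 34, so greedy overshoots here.)

40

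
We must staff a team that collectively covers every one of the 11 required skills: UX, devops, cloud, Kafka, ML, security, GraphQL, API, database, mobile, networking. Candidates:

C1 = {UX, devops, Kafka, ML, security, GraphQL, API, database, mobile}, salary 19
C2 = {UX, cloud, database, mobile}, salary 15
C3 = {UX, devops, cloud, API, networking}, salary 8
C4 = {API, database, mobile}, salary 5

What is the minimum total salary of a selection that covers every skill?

C1, C3 cover every skill at salary 19 + 8 = 27.
Any cover uses at least 2 candidates; among all covering selections none totals below 27.

27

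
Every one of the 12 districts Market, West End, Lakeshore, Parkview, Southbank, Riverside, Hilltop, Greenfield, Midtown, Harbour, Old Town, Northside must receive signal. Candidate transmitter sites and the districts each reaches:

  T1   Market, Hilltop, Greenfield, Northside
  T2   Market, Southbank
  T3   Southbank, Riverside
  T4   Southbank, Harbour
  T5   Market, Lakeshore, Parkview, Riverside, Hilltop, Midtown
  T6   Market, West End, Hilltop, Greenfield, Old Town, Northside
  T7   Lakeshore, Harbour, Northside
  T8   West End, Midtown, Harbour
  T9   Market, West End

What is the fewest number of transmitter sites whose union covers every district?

3

T4, T5, T6 together cover {Market, West End, Lakeshore, Parkview, Southbank, Riverside, Hilltop, Greenfield, Midtown, Harbour, Old Town, Northside} — every district.
No 2 of the 9 transmitter sites cover everything (all 36 pairs fall short), so 3 is minimum.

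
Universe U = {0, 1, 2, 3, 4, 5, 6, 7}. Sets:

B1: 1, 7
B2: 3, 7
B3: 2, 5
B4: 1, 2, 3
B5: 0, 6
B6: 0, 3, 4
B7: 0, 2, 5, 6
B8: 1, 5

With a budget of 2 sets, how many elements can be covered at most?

6

Choosing B1, B7 covers {0, 1, 2, 5, 6, 7} — 6 elements.
No choice of 2 sets does better; here 3, 4 are left uncovered.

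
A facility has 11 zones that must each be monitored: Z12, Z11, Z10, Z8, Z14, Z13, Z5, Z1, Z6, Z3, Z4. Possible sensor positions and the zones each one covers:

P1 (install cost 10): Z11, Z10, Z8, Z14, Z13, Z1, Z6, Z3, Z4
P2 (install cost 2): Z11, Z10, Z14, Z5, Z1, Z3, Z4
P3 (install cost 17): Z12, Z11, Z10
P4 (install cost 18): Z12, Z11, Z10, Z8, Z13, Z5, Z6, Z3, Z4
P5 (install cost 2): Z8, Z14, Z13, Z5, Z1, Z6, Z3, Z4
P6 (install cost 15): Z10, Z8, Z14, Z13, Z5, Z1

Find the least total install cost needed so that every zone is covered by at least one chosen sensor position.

19

P3, P5 cover every zone at install cost 17 + 2 = 19.
Any cover uses at least 2 sensor positions; among all covering selections none totals below 19.
Greedy by coverage-per-install cost would pick P5, P2, P3 for 21 — worse than the optimum 19.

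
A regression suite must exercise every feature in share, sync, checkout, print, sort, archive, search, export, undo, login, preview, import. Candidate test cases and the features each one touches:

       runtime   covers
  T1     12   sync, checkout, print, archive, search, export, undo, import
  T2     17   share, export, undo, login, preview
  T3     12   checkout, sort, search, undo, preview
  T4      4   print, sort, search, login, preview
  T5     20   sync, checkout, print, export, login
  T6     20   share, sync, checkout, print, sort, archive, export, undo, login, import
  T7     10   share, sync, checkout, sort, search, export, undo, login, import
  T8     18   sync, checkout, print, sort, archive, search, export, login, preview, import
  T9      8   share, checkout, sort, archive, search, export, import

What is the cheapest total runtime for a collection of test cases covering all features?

22

T4, T7, T9 cover every feature at runtime 4 + 10 + 8 = 22.
Any cover uses at least 2 test cases; among all covering selections none totals below 22.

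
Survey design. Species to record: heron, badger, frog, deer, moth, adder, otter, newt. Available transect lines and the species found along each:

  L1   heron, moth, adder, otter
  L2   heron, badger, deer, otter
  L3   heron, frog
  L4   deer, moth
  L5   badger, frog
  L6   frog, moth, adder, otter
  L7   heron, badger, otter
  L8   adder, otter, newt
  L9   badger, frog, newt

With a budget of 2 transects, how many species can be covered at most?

7

Choosing L1, L9 covers {heron, badger, frog, moth, adder, otter, newt} — 7 species.
No choice of 2 transects does better; here deer is left uncovered.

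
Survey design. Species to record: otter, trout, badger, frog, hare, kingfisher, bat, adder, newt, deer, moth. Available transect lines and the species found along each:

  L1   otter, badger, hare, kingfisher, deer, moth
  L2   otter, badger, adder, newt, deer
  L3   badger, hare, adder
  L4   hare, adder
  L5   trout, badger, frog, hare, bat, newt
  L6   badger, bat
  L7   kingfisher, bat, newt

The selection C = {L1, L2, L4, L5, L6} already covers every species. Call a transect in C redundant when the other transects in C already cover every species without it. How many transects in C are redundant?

Drop L1: kingfisher, moth uncovered — not redundant.
Drop L2: the rest still cover every species — redundant.
Drop L4: the rest still cover every species — redundant.
Drop L5: trout, frog uncovered — not redundant.
Drop L6: the rest still cover every species — redundant.
3 redundant: L2, L4, L6.

3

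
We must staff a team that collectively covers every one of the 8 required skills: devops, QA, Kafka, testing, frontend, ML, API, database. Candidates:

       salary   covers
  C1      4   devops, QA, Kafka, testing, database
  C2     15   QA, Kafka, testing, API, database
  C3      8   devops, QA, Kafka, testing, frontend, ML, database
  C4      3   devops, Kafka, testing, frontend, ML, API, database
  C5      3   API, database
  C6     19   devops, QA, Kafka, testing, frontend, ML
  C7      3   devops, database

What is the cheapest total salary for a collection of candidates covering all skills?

C1, C4 cover every skill at salary 4 + 3 = 7.
Any cover uses at least 2 candidates; among all covering selections none totals below 7.

7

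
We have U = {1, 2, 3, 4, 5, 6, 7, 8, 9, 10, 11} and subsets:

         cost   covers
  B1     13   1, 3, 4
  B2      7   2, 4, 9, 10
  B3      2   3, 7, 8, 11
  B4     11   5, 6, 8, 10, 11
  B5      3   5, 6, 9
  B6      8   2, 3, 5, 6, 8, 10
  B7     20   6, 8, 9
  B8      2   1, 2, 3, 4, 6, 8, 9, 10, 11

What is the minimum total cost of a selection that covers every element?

B3, B5, B8 cover every element at cost 2 + 3 + 2 = 7.
Any cover uses at least 3 sets; among all covering selections none totals below 7.

7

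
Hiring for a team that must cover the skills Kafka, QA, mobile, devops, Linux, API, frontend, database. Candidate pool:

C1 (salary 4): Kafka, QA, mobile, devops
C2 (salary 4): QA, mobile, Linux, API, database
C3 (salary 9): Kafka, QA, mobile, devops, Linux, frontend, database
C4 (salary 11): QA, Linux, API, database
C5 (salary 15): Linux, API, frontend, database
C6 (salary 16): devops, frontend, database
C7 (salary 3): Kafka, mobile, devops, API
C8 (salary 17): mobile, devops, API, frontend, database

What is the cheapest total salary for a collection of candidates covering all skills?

12

C3, C7 cover every skill at salary 9 + 3 = 12.
Any cover uses at least 2 candidates; among all covering selections none totals below 12.
Greedy by coverage-per-salary would pick C7, C2, C3 for 16 — worse than the optimum 12.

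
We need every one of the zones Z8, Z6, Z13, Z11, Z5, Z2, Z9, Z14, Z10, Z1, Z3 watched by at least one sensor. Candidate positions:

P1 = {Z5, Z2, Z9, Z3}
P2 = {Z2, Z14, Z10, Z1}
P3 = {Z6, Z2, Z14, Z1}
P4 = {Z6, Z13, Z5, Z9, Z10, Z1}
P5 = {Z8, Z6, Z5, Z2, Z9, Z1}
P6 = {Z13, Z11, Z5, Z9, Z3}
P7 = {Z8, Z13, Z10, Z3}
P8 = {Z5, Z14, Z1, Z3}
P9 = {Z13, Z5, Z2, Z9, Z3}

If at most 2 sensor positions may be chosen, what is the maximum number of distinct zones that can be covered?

Choosing P2, P6 covers {Z13, Z11, Z5, Z2, Z9, Z14, Z10, Z1, Z3} — 9 zones.
No choice of 2 sensor positions does better; here Z8, Z6 are left uncovered.

9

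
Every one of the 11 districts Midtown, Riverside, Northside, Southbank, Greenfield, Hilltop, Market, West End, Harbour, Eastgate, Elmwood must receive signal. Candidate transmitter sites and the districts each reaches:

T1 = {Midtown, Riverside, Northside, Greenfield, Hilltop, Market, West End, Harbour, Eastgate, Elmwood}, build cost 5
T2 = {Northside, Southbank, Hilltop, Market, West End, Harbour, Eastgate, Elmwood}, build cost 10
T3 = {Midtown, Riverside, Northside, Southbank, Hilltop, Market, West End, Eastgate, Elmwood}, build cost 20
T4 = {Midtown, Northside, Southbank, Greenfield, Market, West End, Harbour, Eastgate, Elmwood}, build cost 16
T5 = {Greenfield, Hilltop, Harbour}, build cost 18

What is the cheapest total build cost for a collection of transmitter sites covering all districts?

15

T1, T2 cover every district at build cost 5 + 10 = 15.
Any cover uses at least 2 transmitter sites; among all covering selections none totals below 15.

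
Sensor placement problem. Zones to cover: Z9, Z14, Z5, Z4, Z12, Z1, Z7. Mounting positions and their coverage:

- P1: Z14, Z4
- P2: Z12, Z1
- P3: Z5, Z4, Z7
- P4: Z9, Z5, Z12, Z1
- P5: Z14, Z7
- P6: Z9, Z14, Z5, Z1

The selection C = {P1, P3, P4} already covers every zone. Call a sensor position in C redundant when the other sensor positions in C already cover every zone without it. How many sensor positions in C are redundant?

Drop P1: Z14 uncovered — not redundant.
Drop P3: Z7 uncovered — not redundant.
Drop P4: Z9, Z12, Z1 uncovered — not redundant.
None of the sensor positions in C is redundant.

0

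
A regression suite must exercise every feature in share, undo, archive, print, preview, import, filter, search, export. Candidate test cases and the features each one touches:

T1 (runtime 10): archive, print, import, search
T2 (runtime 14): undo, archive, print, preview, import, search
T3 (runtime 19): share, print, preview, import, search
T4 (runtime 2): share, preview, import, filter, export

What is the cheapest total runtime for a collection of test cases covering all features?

T2, T4 cover every feature at runtime 14 + 2 = 16.
Any cover uses at least 2 test cases; among all covering selections none totals below 16.

16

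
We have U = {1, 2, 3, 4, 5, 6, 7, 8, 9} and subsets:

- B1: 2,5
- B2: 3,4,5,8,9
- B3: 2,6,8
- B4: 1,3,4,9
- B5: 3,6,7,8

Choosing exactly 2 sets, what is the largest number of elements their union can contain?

Choosing B2, B3 covers {2, 3, 4, 5, 6, 8, 9} — 7 elements.
No choice of 2 sets does better; here 1, 7 are left uncovered.

7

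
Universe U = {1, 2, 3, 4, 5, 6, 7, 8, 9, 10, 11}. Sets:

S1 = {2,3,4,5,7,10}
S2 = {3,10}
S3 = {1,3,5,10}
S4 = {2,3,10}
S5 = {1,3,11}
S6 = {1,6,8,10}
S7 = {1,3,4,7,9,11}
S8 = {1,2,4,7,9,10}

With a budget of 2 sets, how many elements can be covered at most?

Choosing S1, S6 covers {1, 2, 3, 4, 5, 6, 7, 8, 10} — 9 elements.
No choice of 2 sets does better; here 9, 11 are left uncovered.

9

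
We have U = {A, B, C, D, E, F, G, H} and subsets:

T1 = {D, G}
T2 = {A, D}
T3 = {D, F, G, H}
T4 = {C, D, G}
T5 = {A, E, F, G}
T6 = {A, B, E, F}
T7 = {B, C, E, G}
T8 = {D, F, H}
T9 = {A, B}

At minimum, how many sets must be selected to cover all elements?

T2, T3, T7 together cover {A, B, C, D, E, F, G, H} — every element.
No 2 of the 9 sets cover everything (all 36 pairs fall short), so 3 is minimum.

3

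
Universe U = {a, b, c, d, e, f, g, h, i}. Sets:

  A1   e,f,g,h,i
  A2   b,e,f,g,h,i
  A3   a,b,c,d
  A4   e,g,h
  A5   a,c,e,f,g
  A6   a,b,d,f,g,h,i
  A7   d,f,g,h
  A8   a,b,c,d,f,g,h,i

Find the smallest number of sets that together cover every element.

2

A1, A3 together cover {a, b, c, d, e, f, g, h, i} — every element.
No single set contains all 9 elements, so 2 is optimal.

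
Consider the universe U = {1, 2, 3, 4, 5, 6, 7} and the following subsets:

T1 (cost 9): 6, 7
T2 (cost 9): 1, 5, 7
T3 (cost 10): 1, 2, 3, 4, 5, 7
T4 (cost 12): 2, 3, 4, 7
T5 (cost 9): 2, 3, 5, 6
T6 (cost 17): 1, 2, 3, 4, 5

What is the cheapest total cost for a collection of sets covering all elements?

19

T1, T3 cover every element at cost 9 + 10 = 19.
Any cover uses at least 2 sets; among all covering selections none totals below 19.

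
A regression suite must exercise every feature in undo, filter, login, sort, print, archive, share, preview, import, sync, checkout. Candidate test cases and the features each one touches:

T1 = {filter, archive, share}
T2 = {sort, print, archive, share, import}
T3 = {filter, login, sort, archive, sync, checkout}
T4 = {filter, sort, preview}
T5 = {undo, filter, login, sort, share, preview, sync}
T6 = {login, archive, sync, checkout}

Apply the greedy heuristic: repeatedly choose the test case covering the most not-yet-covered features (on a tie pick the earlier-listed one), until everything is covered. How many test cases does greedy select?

Pick 1: T5 covers 7 new features (undo, filter, login, sort, share, preview, sync).
Pick 2: T2 covers 3 new features (print, archive, import).
Pick 3: T3 covers 1 new features (checkout).
Greedy uses 3 test cases.

3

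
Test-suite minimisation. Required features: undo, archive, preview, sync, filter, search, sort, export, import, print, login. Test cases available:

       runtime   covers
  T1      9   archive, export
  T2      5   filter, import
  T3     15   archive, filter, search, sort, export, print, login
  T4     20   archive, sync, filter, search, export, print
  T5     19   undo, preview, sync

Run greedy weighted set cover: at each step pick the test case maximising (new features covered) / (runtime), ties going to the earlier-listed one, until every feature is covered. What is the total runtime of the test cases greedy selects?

39

Pick 1: T3 adds 7 new (archive, filter, search, sort, export, print, login) at runtime 15 (ratio 7/15).
Pick 2: T2 adds 1 new (import) at runtime 5 (ratio 1/5).
Pick 3: T5 adds 3 new (undo, preview, sync) at runtime 19 (ratio 3/19).
Greedy total runtime: 15 + 5 + 19 = 39.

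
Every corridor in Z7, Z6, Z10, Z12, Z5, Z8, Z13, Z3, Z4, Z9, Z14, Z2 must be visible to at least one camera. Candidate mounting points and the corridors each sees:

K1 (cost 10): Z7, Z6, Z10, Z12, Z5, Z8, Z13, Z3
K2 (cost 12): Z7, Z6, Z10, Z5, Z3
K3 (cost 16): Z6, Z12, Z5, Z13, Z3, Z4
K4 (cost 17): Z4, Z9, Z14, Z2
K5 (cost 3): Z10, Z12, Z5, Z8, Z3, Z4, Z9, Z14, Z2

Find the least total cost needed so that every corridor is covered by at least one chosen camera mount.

K1, K5 cover every corridor at cost 10 + 3 = 13.
Any cover uses at least 2 camera mounts; among all covering selections none totals below 13.

13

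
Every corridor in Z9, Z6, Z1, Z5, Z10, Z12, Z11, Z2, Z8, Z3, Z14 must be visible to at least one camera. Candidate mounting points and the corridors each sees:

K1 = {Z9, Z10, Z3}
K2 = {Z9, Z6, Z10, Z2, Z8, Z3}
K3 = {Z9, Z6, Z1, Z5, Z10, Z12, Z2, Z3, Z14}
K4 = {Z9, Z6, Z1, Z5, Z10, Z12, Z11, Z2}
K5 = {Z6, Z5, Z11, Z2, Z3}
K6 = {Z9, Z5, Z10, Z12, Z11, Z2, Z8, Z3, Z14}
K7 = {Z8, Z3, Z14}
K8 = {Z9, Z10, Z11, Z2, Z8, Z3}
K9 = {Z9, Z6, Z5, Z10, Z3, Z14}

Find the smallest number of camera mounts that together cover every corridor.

K3, K6 together cover {Z9, Z6, Z1, Z5, Z10, Z12, Z11, Z2, Z8, Z3, Z14} — every corridor.
No single camera mount contains all 11 corridors, so 2 is optimal.

2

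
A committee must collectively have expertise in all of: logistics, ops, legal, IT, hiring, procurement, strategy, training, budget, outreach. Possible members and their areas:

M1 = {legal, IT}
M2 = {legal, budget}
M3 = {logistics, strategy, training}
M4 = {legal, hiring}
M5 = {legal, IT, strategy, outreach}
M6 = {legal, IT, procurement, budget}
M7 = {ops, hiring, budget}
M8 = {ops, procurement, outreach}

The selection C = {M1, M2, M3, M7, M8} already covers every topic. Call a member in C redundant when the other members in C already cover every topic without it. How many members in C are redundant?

1

Drop M1: IT uncovered — not redundant.
Drop M2: the rest still cover every topic — redundant.
Drop M3: logistics, strategy, training uncovered — not redundant.
Drop M7: hiring uncovered — not redundant.
Drop M8: procurement, outreach uncovered — not redundant.
1 redundant: M2.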